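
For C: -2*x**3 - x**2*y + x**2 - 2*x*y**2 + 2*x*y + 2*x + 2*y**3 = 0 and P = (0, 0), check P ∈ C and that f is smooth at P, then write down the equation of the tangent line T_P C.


Tangent line at P: 2*x = 0.

Step 1: f(0, 0) = 0, so P lies on C.
Step 2: partial derivatives
  f_x(x, y) = -6*x**2 - 2*x*y + 2*x - 2*y**2 + 2*y + 2, f_y(x, y) = -x**2 - 4*x*y + 2*x + 6*y**2.
  f_x(P) = 2, f_y(P) = 0 (gradient nonzero, so P is smooth).
Step 3: tangent line at P: 2·(x − 0) + 0·(y − 0) = 0.
Expanding: 2*x = 0.


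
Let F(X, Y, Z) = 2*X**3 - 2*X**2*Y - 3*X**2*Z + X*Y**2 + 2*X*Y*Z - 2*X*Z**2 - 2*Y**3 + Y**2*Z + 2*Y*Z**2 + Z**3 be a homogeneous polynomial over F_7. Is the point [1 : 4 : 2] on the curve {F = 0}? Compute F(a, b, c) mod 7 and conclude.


F(1,4,2) ≡ 5 (mod 7); P is NOT on the curve.

Evaluate F(1, 4, 2) term-by-term (mod 7).
  2*X**3 ↦ 2·1·1·1 = 2
  -2*X**2*Y ↦ -2·1·4·1 = -8
  -3*X**2*Z ↦ -3·1·1·2 = -6
  X*Y**2 ↦ 1·1·16·1 = 16
  2*X*Y*Z ↦ 2·1·4·2 = 16
  -2*X*Z**2 ↦ -2·1·1·4 = -8
  -2*Y**3 ↦ -2·1·64·1 = -128
  Y**2*Z ↦ 1·1·16·2 = 32
  2*Y*Z**2 ↦ 2·1·4·4 = 32
  Z**3 ↦ 1·1·1·8 = 8
Sum: F(1, 4, 2) = (2) + (-8) + (-6) + (16) + (16) + (-8) + (-128) + (32) + (32) + (8) = -44.
Reducing mod 7: -44 ≡ 5 (mod 7).
Since F(a, b, c) ≡ 5 ≠ 0 (mod 7), P does NOT lie on the curve.


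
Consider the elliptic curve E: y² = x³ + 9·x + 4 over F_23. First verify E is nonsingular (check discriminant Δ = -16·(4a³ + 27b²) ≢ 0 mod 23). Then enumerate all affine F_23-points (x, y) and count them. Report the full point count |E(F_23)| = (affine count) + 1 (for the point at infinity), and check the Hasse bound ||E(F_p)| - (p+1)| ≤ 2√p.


Affine points = {(0, 2), (0, 21), (3, 9), (3, 14), (4, 9), (4, 14), (5, 6), (5, 17), (8, 6), (8, 17), (9, 3), (9, 20), (10, 6), (10, 17), (11, 10), (11, 13), (12, 0), (13, 8), (13, 15), (15, 8), (15, 15), (16, 9), (16, 14), (18, 8), (18, 15), (21, 1), (21, 22)}; affine count = 27; |E(F_23)| = 28.

Discriminant check: Δ ∝ 4a³ + 27b² = 4·9³ + 27·4² = 4·729 + 27·16 ≡ 13 (mod 23). Nonzero ⇒ E is nonsingular.
For each x ∈ F_23, compute rhs = x³ + 9·x + 4 mod 23, then count y ∈ F_23 with y² ≡ rhs.
  x = 0: rhs = 4, matching y values: 2, 21 (2 points).
  x = 1: rhs = 14, matching y values: none (0 points).
  x = 2: rhs = 7, matching y values: none (0 points).
  x = 3: rhs = 12, matching y values: 9, 14 (2 points).
  x = 4: rhs = 12, matching y values: 9, 14 (2 points).
  x = 5: rhs = 13, matching y values: 6, 17 (2 points).
  x = 6: rhs = 21, matching y values: none (0 points).
  x = 7: rhs = 19, matching y values: none (0 points).
  x = 8: rhs = 13, matching y values: 6, 17 (2 points).
  x = 9: rhs = 9, matching y values: 3, 20 (2 points).
  x = 10: rhs = 13, matching y values: 6, 17 (2 points).
  x = 11: rhs = 8, matching y values: 10, 13 (2 points).
  x = 12: rhs = 0, matching y values: 0 (1 points).
  x = 13: rhs = 18, matching y values: 8, 15 (2 points).
  x = 14: rhs = 22, matching y values: none (0 points).
  x = 15: rhs = 18, matching y values: 8, 15 (2 points).
  x = 16: rhs = 12, matching y values: 9, 14 (2 points).
  x = 17: rhs = 10, matching y values: none (0 points).
  x = 18: rhs = 18, matching y values: 8, 15 (2 points).
  x = 19: rhs = 19, matching y values: none (0 points).
  x = 20: rhs = 19, matching y values: none (0 points).
  x = 21: rhs = 1, matching y values: 1, 22 (2 points).
  x = 22: rhs = 17, matching y values: none (0 points).
Total affine count: 27.
Full point count |E(F_23)| = 27 + 1 = 28.
Hasse bound: |28 − (23+1)| = |4| = 4 ≤ 2√23 ≈ 9.5917 ✓.


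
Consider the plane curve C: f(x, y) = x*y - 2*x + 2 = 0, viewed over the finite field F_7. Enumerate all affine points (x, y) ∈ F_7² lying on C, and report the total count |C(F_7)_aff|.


Affine F_7-points: {(1, 0), (2, 1), (3, 6), (4, 5), (5, 3), (6, 4)}; count = 6.

For each of the 49 pairs (x, y) ∈ F_7², evaluate f(x, y) mod 7. Record the zeros.
  x = 0: [0↦2, 1↦2, 2↦2, 3↦2, 4↦2, 5↦2, 6↦2]  zeros at y ∈ ∅
  x = 1: [0↦0, 1↦1, 2↦2, 3↦3, 4↦4, 5↦5, 6↦6]  zeros at y ∈ {0}
  x = 2: [0↦5, 1↦0, 2↦2, 3↦4, 4↦6, 5↦1, 6↦3]  zeros at y ∈ {1}
  x = 3: [0↦3, 1↦6, 2↦2, 3↦5, 4↦1, 5↦4, 6↦0]  zeros at y ∈ {6}
  x = 4: [0↦1, 1↦5, 2↦2, 3↦6, 4↦3, 5↦0, 6↦4]  zeros at y ∈ {5}
  x = 5: [0↦6, 1↦4, 2↦2, 3↦0, 4↦5, 5↦3, 6↦1]  zeros at y ∈ {3}
  x = 6: [0↦4, 1↦3, 2↦2, 3↦1, 4↦0, 5↦6, 6↦5]  zeros at y ∈ {4}
Collecting zeros: affine points = {(1, 0), (2, 1), (3, 6), (4, 5), (5, 3), (6, 4)}.
Total count |C(F_7)_aff| = 6.


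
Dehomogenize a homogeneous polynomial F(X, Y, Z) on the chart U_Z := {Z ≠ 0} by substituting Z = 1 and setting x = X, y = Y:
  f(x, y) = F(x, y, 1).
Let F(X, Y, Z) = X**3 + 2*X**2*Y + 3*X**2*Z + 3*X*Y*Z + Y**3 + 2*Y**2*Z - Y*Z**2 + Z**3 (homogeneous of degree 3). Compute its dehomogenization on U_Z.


f(x, y) = x**3 + 2*x**2*y + 3*x**2 + 3*x*y + y**3 + 2*y**2 - y + 1

On U_Z we set Z = 1. Each monomial c·X^i·Y^j·Z^k in F becomes c·x^i·y^j·1^k = c·x^i·y^j.
Substituting Z = 1: F(X, Y, 1) = x**3 + 2*x**2*y + 3*x**2 + 3*x*y + y**3 + 2*y**2 - y + 1.
Note: deg(f) ≤ deg(F) = 3; strict inequality happens when F is divisible by Z (lost terms).


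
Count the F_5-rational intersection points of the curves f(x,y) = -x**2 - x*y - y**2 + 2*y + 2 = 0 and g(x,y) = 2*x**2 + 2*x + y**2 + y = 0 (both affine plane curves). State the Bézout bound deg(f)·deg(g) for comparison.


Common zeros: ∅; count = 0; Bézout bound = 4.

deg(f) = 2, deg(g) = 2, so Bézout bound = 4.
Scan x ∈ F_5. For each x, list the y ∈ F_5 with f(x, y) ≡ 0 and those with g(x, y) ≡ 0 (mod 5); the common zeros in that column are the intersection.
  x = 0: f ≡ 0 at y ∈ ∅; g ≡ 0 at y ∈ {0, 4}; common: ∅.
  x = 1: f ≡ 0 at y ∈ {3}; g ≡ 0 at y ∈ {2}; common: ∅.
  x = 2: f ≡ 0 at y ∈ ∅; g ≡ 0 at y ∈ ∅; common: ∅.
  x = 3: f ≡ 0 at y ∈ ∅; g ≡ 0 at y ∈ {2}; common: ∅.
  x = 4: f ≡ 0 at y ∈ ∅; g ≡ 0 at y ∈ {0, 4}; common: ∅.
Collecting: common zeros = ∅, so the count is 0.
Comparison with the Bézout bound: 0 ≤ 4 = deg(f)·deg(g), as expected for curves with no common component (the affine F_5-count falls short of the bound because intersections may lie at infinity, over extension fields, or carry multiplicity).


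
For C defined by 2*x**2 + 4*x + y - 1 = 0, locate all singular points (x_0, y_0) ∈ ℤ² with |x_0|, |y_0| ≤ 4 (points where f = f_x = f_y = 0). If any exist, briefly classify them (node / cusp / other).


No singular points in the scanned grid; C is smooth there.

Compute partial derivatives:
  f_x = 4*x + 4.
  f_y = 1.
f_y = 1 is a nonzero constant, so f_y never vanishes: no point (x, y) can satisfy f = f_x = f_y = 0. In particular no (x, y) ∈ {−4, ..., 4}² is singular; the curve is smooth.


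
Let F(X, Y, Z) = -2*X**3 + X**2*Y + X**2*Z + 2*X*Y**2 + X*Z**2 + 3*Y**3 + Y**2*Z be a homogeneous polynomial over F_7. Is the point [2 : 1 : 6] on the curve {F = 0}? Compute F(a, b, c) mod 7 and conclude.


F(2,1,6) ≡ 6 (mod 7); P is NOT on the curve.

Evaluate F(2, 1, 6) term-by-term (mod 7).
  -2*X**3 ↦ -2·8·1·1 = -16
  X**2*Y ↦ 1·4·1·1 = 4
  X**2*Z ↦ 1·4·1·6 = 24
  2*X*Y**2 ↦ 2·2·1·1 = 4
  X*Z**2 ↦ 1·2·1·36 = 72
  3*Y**3 ↦ 3·1·1·1 = 3
  Y**2*Z ↦ 1·1·1·6 = 6
Sum: F(2, 1, 6) = (-16) + (4) + (24) + (4) + (72) + (3) + (6) = 97.
Reducing mod 7: 97 ≡ 6 (mod 7).
Since F(a, b, c) ≡ 6 ≠ 0 (mod 7), P does NOT lie on the curve.


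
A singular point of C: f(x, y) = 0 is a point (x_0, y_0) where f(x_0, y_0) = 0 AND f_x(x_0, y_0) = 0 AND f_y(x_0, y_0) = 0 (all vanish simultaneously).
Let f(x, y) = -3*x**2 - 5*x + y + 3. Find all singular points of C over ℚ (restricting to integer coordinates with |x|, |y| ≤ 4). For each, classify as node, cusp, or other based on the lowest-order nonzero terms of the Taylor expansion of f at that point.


No singular points in the scanned grid; C is smooth there.

Compute partial derivatives:
  f_x = -6*x - 5.
  f_y = 1.
f_y = 1 is a nonzero constant, so f_y never vanishes: no point (x, y) can satisfy f = f_x = f_y = 0. In particular no (x, y) ∈ {−4, ..., 4}² is singular; the curve is smooth.


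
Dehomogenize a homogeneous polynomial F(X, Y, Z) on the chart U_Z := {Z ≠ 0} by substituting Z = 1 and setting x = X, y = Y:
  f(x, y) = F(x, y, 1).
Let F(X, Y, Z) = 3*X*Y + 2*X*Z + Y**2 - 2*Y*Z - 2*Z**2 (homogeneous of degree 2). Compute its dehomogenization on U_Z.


f(x, y) = 3*x*y + 2*x + y**2 - 2*y - 2

On U_Z we set Z = 1. Each monomial c·X^i·Y^j·Z^k in F becomes c·x^i·y^j·1^k = c·x^i·y^j.
Substituting Z = 1: F(X, Y, 1) = 3*x*y + 2*x + y**2 - 2*y - 2.
Note: deg(f) ≤ deg(F) = 2; strict inequality happens when F is divisible by Z (lost terms).


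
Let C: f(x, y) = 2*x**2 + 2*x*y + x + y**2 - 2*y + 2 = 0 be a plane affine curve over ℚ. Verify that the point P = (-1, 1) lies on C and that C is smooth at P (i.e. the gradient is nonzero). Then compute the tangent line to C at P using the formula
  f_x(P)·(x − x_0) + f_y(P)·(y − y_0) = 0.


Tangent line at P: -x - 2*y + 1 = 0.

Step 1: f(-1, 1) = 0, so P lies on C.
Step 2: partial derivatives
  f_x(x, y) = 4*x + 2*y + 1, f_y(x, y) = 2*x + 2*y - 2.
  f_x(P) = -1, f_y(P) = -2 (gradient nonzero, so P is smooth).
Step 3: tangent line at P: -1·(x − -1) + -2·(y − 1) = 0.
Expanding: -x - 2*y + 1 = 0.


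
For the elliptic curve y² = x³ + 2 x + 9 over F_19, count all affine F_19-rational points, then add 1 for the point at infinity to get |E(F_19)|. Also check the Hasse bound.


Affine points = {(0, 3), (0, 16), (3, 2), (3, 17), (4, 9), (4, 10), (5, 7), (5, 12), (6, 3), (6, 16), (7, 9), (7, 10), (8, 9), (8, 10), (13, 3), (13, 16), (14, 8), (14, 11), (17, 4), (17, 15), (18, 5), (18, 14)}; affine count = 22; |E(F_19)| = 23.

Discriminant check: Δ ∝ 4a³ + 27b² = 4·2³ + 27·9² = 4·8 + 27·81 ≡ 15 (mod 19). Nonzero ⇒ E is nonsingular.
For each x ∈ F_19, compute rhs = x³ + 2·x + 9 mod 19, then count y ∈ F_19 with y² ≡ rhs.
  x = 0: rhs = 9, matching y values: 3, 16 (2 points).
  x = 1: rhs = 12, matching y values: none (0 points).
  x = 2: rhs = 2, matching y values: none (0 points).
  x = 3: rhs = 4, matching y values: 2, 17 (2 points).
  x = 4: rhs = 5, matching y values: 9, 10 (2 points).
  x = 5: rhs = 11, matching y values: 7, 12 (2 points).
  x = 6: rhs = 9, matching y values: 3, 16 (2 points).
  x = 7: rhs = 5, matching y values: 9, 10 (2 points).
  x = 8: rhs = 5, matching y values: 9, 10 (2 points).
  x = 9: rhs = 15, matching y values: none (0 points).
  x = 10: rhs = 3, matching y values: none (0 points).
  x = 11: rhs = 13, matching y values: none (0 points).
  x = 12: rhs = 13, matching y values: none (0 points).
  x = 13: rhs = 9, matching y values: 3, 16 (2 points).
  x = 14: rhs = 7, matching y values: 8, 11 (2 points).
  x = 15: rhs = 13, matching y values: none (0 points).
  x = 16: rhs = 14, matching y values: none (0 points).
  x = 17: rhs = 16, matching y values: 4, 15 (2 points).
  x = 18: rhs = 6, matching y values: 5, 14 (2 points).
Total affine count: 22.
Full point count |E(F_19)| = 22 + 1 = 23.
Hasse bound: |23 − (19+1)| = |3| = 3 ≤ 2√19 ≈ 8.7178 ✓.


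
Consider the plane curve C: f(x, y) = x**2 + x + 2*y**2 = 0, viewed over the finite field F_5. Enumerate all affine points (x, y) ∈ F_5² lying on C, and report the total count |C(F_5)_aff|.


Affine F_5-points: {(0, 0), (1, 2), (1, 3), (3, 2), (3, 3), (4, 0)}; count = 6.

For each of the 25 pairs (x, y) ∈ F_5², evaluate f(x, y) mod 5. Record the zeros.
  x = 0: [0↦0, 1↦2, 2↦3, 3↦3, 4↦2]  zeros at y ∈ {0}
  x = 1: [0↦2, 1↦4, 2↦0, 3↦0, 4↦4]  zeros at y ∈ {2, 3}
  x = 2: [0↦1, 1↦3, 2↦4, 3↦4, 4↦3]  zeros at y ∈ ∅
  x = 3: [0↦2, 1↦4, 2↦0, 3↦0, 4↦4]  zeros at y ∈ {2, 3}
  x = 4: [0↦0, 1↦2, 2↦3, 3↦3, 4↦2]  zeros at y ∈ {0}
Collecting zeros: affine points = {(0, 0), (1, 2), (1, 3), (3, 2), (3, 3), (4, 0)}.
Total count |C(F_5)_aff| = 6.


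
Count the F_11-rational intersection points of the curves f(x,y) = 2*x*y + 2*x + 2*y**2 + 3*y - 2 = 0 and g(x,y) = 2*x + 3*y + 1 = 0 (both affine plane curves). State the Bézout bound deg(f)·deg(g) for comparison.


Common zeros: {(3, 5)}; count = 1; Bézout bound = 2.

deg(f) = 2, deg(g) = 1, so Bézout bound = 2.
Scan x ∈ F_11. For each x, list the y ∈ F_11 with f(x, y) ≡ 0 and those with g(x, y) ≡ 0 (mod 11); the common zeros in that column are the intersection.
  x = 0: f ≡ 0 at y ∈ {6, 9}; g ≡ 0 at y ∈ {7}; common: ∅.
  x = 1: f ≡ 0 at y ∈ {0, 3}; g ≡ 0 at y ∈ {10}; common: ∅.
  x = 2: f ≡ 0 at y ∈ {1}; g ≡ 0 at y ∈ {2}; common: ∅.
  x = 3: f ≡ 0 at y ∈ {5, 7}; g ≡ 0 at y ∈ {5}; common: {5}.
  x = 4: f ≡ 0 at y ∈ ∅; g ≡ 0 at y ∈ {8}; common: ∅.
  x = 5: f ≡ 0 at y ∈ ∅; g ≡ 0 at y ∈ {0}; common: ∅.
  x = 6: f ≡ 0 at y ∈ ∅; g ≡ 0 at y ∈ {3}; common: ∅.
  x = 7: f ≡ 0 at y ∈ ∅; g ≡ 0 at y ∈ {6}; common: ∅.
  x = 8: f ≡ 0 at y ∈ ∅; g ≡ 0 at y ∈ {9}; common: ∅.
  x = 9: f ≡ 0 at y ∈ {2, 4}; g ≡ 0 at y ∈ {1}; common: ∅.
  x = 10: f ≡ 0 at y ∈ {8}; g ≡ 0 at y ∈ {4}; common: ∅.
Collecting: common zeros = {(3, 5)}, so the count is 1.
Comparison with the Bézout bound: 1 ≤ 2 = deg(f)·deg(g), as expected for curves with no common component (the affine F_11-count falls short of the bound because intersections may lie at infinity, over extension fields, or carry multiplicity).


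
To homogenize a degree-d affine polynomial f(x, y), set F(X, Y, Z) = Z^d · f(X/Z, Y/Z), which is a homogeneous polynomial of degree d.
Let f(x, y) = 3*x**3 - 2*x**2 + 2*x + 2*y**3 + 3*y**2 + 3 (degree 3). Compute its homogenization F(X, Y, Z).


F(X, Y, Z) = 3*X**3 - 2*X**2*Z + 2*X*Z**2 + 2*Y**3 + 3*Y**2*Z + 3*Z**3

deg(f) = 3.
Substitute x = X/Z, y = Y/Z into f, then multiply by Z^3.
  monomial 3·x^3·y^0 ↦ 3·X^3·Y^0·Z^0.
  monomial -2·x^2·y^0 ↦ -2·X^2·Y^0·Z^1.
  monomial 2·x^1·y^0 ↦ 2·X^1·Y^0·Z^2.
  monomial 2·x^0·y^3 ↦ 2·X^0·Y^3·Z^0.
  monomial 3·x^0·y^2 ↦ 3·X^0·Y^2·Z^1.
  monomial 3·x^0·y^0 ↦ 3·X^0·Y^0·Z^3.
Collecting: F(X, Y, Z) = 3*X**3 - 2*X**2*Z + 2*X*Z**2 + 2*Y**3 + 3*Y**2*Z + 3*Z**3.


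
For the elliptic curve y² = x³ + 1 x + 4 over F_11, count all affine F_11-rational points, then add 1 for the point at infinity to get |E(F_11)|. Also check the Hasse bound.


Affine points = {(0, 2), (0, 9), (2, 5), (2, 6), (3, 1), (3, 10), (9, 4), (9, 7)}; affine count = 8; |E(F_11)| = 9.

Discriminant check: Δ ∝ 4a³ + 27b² = 4·1³ + 27·4² = 4·1 + 27·16 ≡ 7 (mod 11). Nonzero ⇒ E is nonsingular.
For each x ∈ F_11, compute rhs = x³ + 1·x + 4 mod 11, then count y ∈ F_11 with y² ≡ rhs.
  x = 0: rhs = 4, matching y values: 2, 9 (2 points).
  x = 1: rhs = 6, matching y values: none (0 points).
  x = 2: rhs = 3, matching y values: 5, 6 (2 points).
  x = 3: rhs = 1, matching y values: 1, 10 (2 points).
  x = 4: rhs = 6, matching y values: none (0 points).
  x = 5: rhs = 2, matching y values: none (0 points).
  x = 6: rhs = 6, matching y values: none (0 points).
  x = 7: rhs = 2, matching y values: none (0 points).
  x = 8: rhs = 7, matching y values: none (0 points).
  x = 9: rhs = 5, matching y values: 4, 7 (2 points).
  x = 10: rhs = 2, matching y values: none (0 points).
Total affine count: 8.
Full point count |E(F_11)| = 8 + 1 = 9.
Hasse bound: |9 − (11+1)| = |-3| = 3 ≤ 2√11 ≈ 6.6332 ✓.


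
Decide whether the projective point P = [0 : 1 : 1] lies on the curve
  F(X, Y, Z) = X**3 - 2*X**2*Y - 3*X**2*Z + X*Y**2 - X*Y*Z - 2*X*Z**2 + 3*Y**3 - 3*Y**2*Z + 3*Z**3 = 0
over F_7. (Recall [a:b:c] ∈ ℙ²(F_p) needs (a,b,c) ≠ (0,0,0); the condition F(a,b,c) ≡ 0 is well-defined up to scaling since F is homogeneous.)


F(0,1,1) ≡ 3 (mod 7); P is NOT on the curve.

Evaluate F(0, 1, 1) term-by-term (mod 7).
  X**3 ↦ 1·0·1·1 = 0
  -2*X**2*Y ↦ -2·0·1·1 = 0
  -3*X**2*Z ↦ -3·0·1·1 = 0
  X*Y**2 ↦ 1·0·1·1 = 0
  -X*Y*Z ↦ -1·0·1·1 = 0
  -2*X*Z**2 ↦ -2·0·1·1 = 0
  3*Y**3 ↦ 3·1·1·1 = 3
  -3*Y**2*Z ↦ -3·1·1·1 = -3
  3*Z**3 ↦ 3·1·1·1 = 3
Sum: F(0, 1, 1) = (0) + (0) + (0) + (0) + (0) + (0) + (3) + (-3) + (3) = 3.
Reducing mod 7: 3 ≡ 3 (mod 7).
Since F(a, b, c) ≡ 3 ≠ 0 (mod 7), P does NOT lie on the curve.


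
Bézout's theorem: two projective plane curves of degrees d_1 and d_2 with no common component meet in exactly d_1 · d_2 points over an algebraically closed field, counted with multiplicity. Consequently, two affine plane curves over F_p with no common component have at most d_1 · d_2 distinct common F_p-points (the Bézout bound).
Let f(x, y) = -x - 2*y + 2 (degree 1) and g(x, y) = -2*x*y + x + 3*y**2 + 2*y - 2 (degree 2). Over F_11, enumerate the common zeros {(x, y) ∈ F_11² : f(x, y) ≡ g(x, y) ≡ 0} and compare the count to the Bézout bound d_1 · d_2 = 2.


Common zeros: {(2, 0), (4, 10)}; count = 2; Bézout bound = 2.

deg(f) = 1, deg(g) = 2, so Bézout bound = 2.
Scan x ∈ F_11. For each x, list the y ∈ F_11 with f(x, y) ≡ 0 and those with g(x, y) ≡ 0 (mod 11); the common zeros in that column are the intersection.
  x = 0: f ≡ 0 at y ∈ {1}; g ≡ 0 at y ∈ ∅; common: ∅.
  x = 1: f ≡ 0 at y ∈ {6}; g ≡ 0 at y ∈ {2, 9}; common: ∅.
  x = 2: f ≡ 0 at y ∈ {0}; g ≡ 0 at y ∈ {0, 8}; common: {0}.
  x = 3: f ≡ 0 at y ∈ {5}; g ≡ 0 at y ∈ {1, 4}; common: ∅.
  x = 4: f ≡ 0 at y ∈ {10}; g ≡ 0 at y ∈ {3, 10}; common: {10}.
  x = 5: f ≡ 0 at y ∈ {4}; g ≡ 0 at y ∈ ∅; common: ∅.
  x = 6: f ≡ 0 at y ∈ {9}; g ≡ 0 at y ∈ ∅; common: ∅.
  x = 7: f ≡ 0 at y ∈ {3}; g ≡ 0 at y ∈ ∅; common: ∅.
  x = 8: f ≡ 0 at y ∈ {8}; g ≡ 0 at y ∈ {5, 7}; common: ∅.
  x = 9: f ≡ 0 at y ∈ {2}; g ≡ 0 at y ∈ ∅; common: ∅.
  x = 10: f ≡ 0 at y ∈ {7}; g ≡ 0 at y ∈ ∅; common: ∅.
Collecting: common zeros = {(2, 0), (4, 10)}, so the count is 2.
Comparison with the Bézout bound: 2 ≤ 2 = deg(f)·deg(g), as expected for curves with no common component (the bound is attained).


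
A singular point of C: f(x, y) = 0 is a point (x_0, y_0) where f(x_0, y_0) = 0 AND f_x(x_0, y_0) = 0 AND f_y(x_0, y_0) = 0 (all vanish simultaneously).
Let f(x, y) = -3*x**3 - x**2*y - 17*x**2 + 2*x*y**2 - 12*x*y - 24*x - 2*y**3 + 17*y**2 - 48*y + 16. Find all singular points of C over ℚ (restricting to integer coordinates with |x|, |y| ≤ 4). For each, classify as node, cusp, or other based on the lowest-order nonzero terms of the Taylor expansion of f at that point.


Singular points: {(-2, 2)}; classification: node.

Compute partial derivatives:
  f_x = -9*x**2 - 2*x*y - 34*x + 2*y**2 - 12*y - 24.
  f_y = -x**2 + 4*x*y - 12*x - 6*y**2 + 34*y - 48.
Scan x_0 ∈ {−4, ..., 4}. For each x_0, f_y(x_0, y) is a polynomial in y; find its integer roots y ∈ {−4, ..., 4}, then test f_x and f at those candidates.
  x = -4: f_y(-4, y) = -6*y**2 + 18*y - 16; no integer root y with |y| ≤ 4.
  x = -3: f_y(-3, y) = -6*y**2 + 22*y - 21; no integer root y with |y| ≤ 4.
  x = -2: f_y(-2, y) = -6*y**2 + 26*y - 28; vanishes at y ∈ {2}. (-2, 2): f_x = 0, f = 0 — SINGULAR.
  x = -1: f_y(-1, y) = -6*y**2 + 30*y - 37; no integer root y with |y| ≤ 4.
  x = 0: f_y(0, y) = -6*y**2 + 34*y - 48; vanishes at y ∈ {3}. (0, 3): f_x = -42 ≠ 0.
  x = 1: f_y(1, y) = -6*y**2 + 38*y - 61; no integer root y with |y| ≤ 4.
  x = 2: f_y(2, y) = -6*y**2 + 42*y - 76; no integer root y with |y| ≤ 4.
  x = 3: f_y(3, y) = -6*y**2 + 46*y - 93; no integer root y with |y| ≤ 4.
  x = 4: f_y(4, y) = -6*y**2 + 50*y - 112; no integer root y with |y| ≤ 4.
Only singular point on the grid: (-2, 2).
Classify: substitute x = -2 + u, y = 2 + v and expand: f = -3*u**3 - u**2*v - u**2 + 2*u*v**2 - 2*v**3 + v**2.
No constant or linear terms (consistent with a singular point). Quadratic part: -u**2 + v**2. Cubic part: -3*u**3 - u**2*v + 2*u*v**2 - 2*v**3.
The quadratic part v**2 - u**2 = (v − u)(v + u) splits into two distinct linear factors, so there are two distinct tangent lines y − 2 = ±(x − -2) — this is a node (ordinary double point).
Classification: node.


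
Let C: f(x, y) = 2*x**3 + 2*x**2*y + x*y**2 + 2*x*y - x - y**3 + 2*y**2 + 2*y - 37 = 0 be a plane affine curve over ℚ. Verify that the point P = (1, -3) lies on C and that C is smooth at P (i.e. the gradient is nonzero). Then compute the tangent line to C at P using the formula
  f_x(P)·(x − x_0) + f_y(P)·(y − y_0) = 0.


Tangent line at P: -4*x - 39*y - 113 = 0.

Step 1: f(1, -3) = 0, so P lies on C.
Step 2: partial derivatives
  f_x(x, y) = 6*x**2 + 4*x*y + y**2 + 2*y - 1, f_y(x, y) = 2*x**2 + 2*x*y + 2*x - 3*y**2 + 4*y + 2.
  f_x(P) = -4, f_y(P) = -39 (gradient nonzero, so P is smooth).
Step 3: tangent line at P: -4·(x − 1) + -39·(y − -3) = 0.
Expanding: -4*x - 39*y - 113 = 0.


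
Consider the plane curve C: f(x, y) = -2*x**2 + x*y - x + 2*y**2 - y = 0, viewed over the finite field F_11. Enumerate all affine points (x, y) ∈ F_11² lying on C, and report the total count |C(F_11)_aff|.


Affine F_11-points: {(0, 0), (0, 6), (2, 2), (2, 3), (4, 2), (5, 0), (5, 9), (6, 7), (8, 6), (8, 7), (10, 3), (10, 9)}; count = 12.

For each of the 121 pairs (x, y) ∈ F_11², evaluate f(x, y) mod 11. Record the zeros.
  x = 0: [0↦0, 1↦1, 2↦6, 3↦4, 4↦6, 5↦1, 6↦0, 7↦3, 8↦10, 9↦10, 10↦3]  zeros at y ∈ {0, 6}
  x = 1: [0↦8, 1↦10, 2↦5, 3↦4, 4↦7, 5↦3, 6↦3, 7↦7, 8↦4, 9↦5, 10↦10]  zeros at y ∈ ∅
  x = 2: [0↦1, 1↦4, 2↦0, 3↦0, 4↦4, 5↦1, 6↦2, 7↦7, 8↦5, 9↦7, 10↦2]  zeros at y ∈ {2, 3}
  x = 3: [0↦1, 1↦5, 2↦2, 3↦3, 4↦8, 5↦6, 6↦8, 7↦3, 8↦2, 9↦5, 10↦1]  zeros at y ∈ ∅
  x = 4: [0↦8, 1↦2, 2↦0, 3↦2, 4↦8, 5↦7, 6↦10, 7↦6, 8↦6, 9↦10, 10↦7]  zeros at y ∈ {2}
  x = 5: [0↦0, 1↦6, 2↦5, 3↦8, 4↦4, 5↦4, 6↦8, 7↦5, 8↦6, 9↦0, 10↦9]  zeros at y ∈ {0, 9}
  x = 6: [0↦10, 1↦6, 2↦6, 3↦10, 4↦7, 5↦8, 6↦2, 7↦0, 8↦2, 9↦8, 10↦7]  zeros at y ∈ {7}
  x = 7: [0↦5, 1↦2, 2↦3, 3↦8, 4↦6, 5↦8, 6↦3, 7↦2, 8↦5, 9↦1, 10↦1]  zeros at y ∈ ∅
  x = 8: [0↦7, 1↦5, 2↦7, 3↦2, 4↦1, 5↦4, 6↦0, 7↦0, 8↦4, 9↦1, 10↦2]  zeros at y ∈ {6, 7}
  x = 9: [0↦5, 1↦4, 2↦7, 3↦3, 4↦3, 5↦7, 6↦4, 7↦5, 8↦10, 9↦8, 10↦10]  zeros at y ∈ ∅
  x = 10: [0↦10, 1↦10, 2↦3, 3↦0, 4↦1, 5↦6, 6↦4, 7↦6, 8↦1, 9↦0, 10↦3]  zeros at y ∈ {3, 9}
Collecting zeros: affine points = {(0, 0), (0, 6), (2, 2), (2, 3), (4, 2), (5, 0), (5, 9), (6, 7), (8, 6), (8, 7), (10, 3), (10, 9)}.
Total count |C(F_11)_aff| = 12.


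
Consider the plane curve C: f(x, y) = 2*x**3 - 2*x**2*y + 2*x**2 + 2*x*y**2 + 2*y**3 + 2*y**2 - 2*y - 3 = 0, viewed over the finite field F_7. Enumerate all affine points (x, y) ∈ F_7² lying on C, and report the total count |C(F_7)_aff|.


Affine F_7-points: {(0, 3), (0, 5), (1, 6), (2, 0), (2, 5), (2, 6), (3, 2), (3, 4), (5, 1)}; count = 9.

For each of the 49 pairs (x, y) ∈ F_7², evaluate f(x, y) mod 7. Record the zeros.
  x = 0: [0↦4, 1↦6, 2↦3, 3↦0, 4↦2, 5↦0, 6↦6]  zeros at y ∈ {3, 5}
  x = 1: [0↦1, 1↦3, 2↦4, 3↦2, 4↦2, 5↦2, 6↦0]  zeros at y ∈ {6}
  x = 2: [0↦0, 1↦5, 2↦6, 3↦1, 4↦2, 5↦0, 6↦0]  zeros at y ∈ {0, 5, 6}
  x = 3: [0↦6, 1↦3, 2↦0, 3↦2, 4↦0, 5↦6, 6↦4]  zeros at y ∈ {2, 4}
  x = 4: [0↦3, 1↦2, 2↦5, 3↦3, 4↦1, 5↦4, 6↦3]  zeros at y ∈ ∅
  x = 5: [0↦3, 1↦0, 2↦5, 3↦2, 4↦3, 5↦6, 6↦2]  zeros at y ∈ {1}
  x = 6: [0↦4, 1↦2, 2↦5, 3↦4, 4↦4, 5↦3, 6↦6]  zeros at y ∈ ∅
Collecting zeros: affine points = {(0, 3), (0, 5), (1, 6), (2, 0), (2, 5), (2, 6), (3, 2), (3, 4), (5, 1)}.
Total count |C(F_7)_aff| = 9.


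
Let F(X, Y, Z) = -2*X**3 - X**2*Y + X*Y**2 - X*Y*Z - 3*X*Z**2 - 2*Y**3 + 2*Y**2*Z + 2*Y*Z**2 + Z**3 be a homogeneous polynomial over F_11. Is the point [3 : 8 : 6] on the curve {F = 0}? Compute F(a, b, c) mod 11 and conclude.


F(3,8,6) ≡ 2 (mod 11); P is NOT on the curve.

Evaluate F(3, 8, 6) term-by-term (mod 11).
  -2*X**3 ↦ -2·27·1·1 = -54
  -X**2*Y ↦ -1·9·8·1 = -72
  X*Y**2 ↦ 1·3·64·1 = 192
  -X*Y*Z ↦ -1·3·8·6 = -144
  -3*X*Z**2 ↦ -3·3·1·36 = -324
  -2*Y**3 ↦ -2·1·512·1 = -1024
  2*Y**2*Z ↦ 2·1·64·6 = 768
  2*Y*Z**2 ↦ 2·1·8·36 = 576
  Z**3 ↦ 1·1·1·216 = 216
Sum: F(3, 8, 6) = (-54) + (-72) + (192) + (-144) + (-324) + (-1024) + (768) + (576) + (216) = 134.
Reducing mod 11: 134 ≡ 2 (mod 11).
Since F(a, b, c) ≡ 2 ≠ 0 (mod 11), P does NOT lie on the curve.


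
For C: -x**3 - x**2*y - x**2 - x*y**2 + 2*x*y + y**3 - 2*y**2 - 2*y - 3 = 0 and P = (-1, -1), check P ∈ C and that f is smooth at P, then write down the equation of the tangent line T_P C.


Tangent line at P: -6*x - 6 = 0.

Step 1: f(-1, -1) = 0, so P lies on C.
Step 2: partial derivatives
  f_x(x, y) = -3*x**2 - 2*x*y - 2*x - y**2 + 2*y, f_y(x, y) = -x**2 - 2*x*y + 2*x + 3*y**2 - 4*y - 2.
  f_x(P) = -6, f_y(P) = 0 (gradient nonzero, so P is smooth).
Step 3: tangent line at P: -6·(x − -1) + 0·(y − -1) = 0.
Expanding: -6*x - 6 = 0.


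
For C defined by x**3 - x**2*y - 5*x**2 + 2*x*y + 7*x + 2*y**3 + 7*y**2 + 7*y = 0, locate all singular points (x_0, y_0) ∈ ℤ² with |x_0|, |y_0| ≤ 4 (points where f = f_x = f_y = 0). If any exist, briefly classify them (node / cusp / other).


Singular points: {(1, -1)}; classification: node.

Compute partial derivatives:
  f_x = 3*x**2 - 2*x*y - 10*x + 2*y + 7.
  f_y = -x**2 + 2*x + 6*y**2 + 14*y + 7.
Scan x_0 ∈ {−4, ..., 4}. For each x_0, f_y(x_0, y) is a polynomial in y; find its integer roots y ∈ {−4, ..., 4}, then test f_x and f at those candidates.
  x = -4: f_y(-4, y) = 6*y**2 + 14*y - 17; no integer root y with |y| ≤ 4.
  x = -3: f_y(-3, y) = 6*y**2 + 14*y - 8; no integer root y with |y| ≤ 4.
  x = -2: f_y(-2, y) = 6*y**2 + 14*y - 1; no integer root y with |y| ≤ 4.
  x = -1: f_y(-1, y) = 6*y**2 + 14*y + 4; vanishes at y ∈ {-2}. (-1, -2): f_x = 12 ≠ 0.
  x = 0: f_y(0, y) = 6*y**2 + 14*y + 7; no integer root y with |y| ≤ 4.
  x = 1: f_y(1, y) = 6*y**2 + 14*y + 8; vanishes at y ∈ {-1}. (1, -1): f_x = 0, f = 0 — SINGULAR.
  x = 2: f_y(2, y) = 6*y**2 + 14*y + 7; no integer root y with |y| ≤ 4.
  x = 3: f_y(3, y) = 6*y**2 + 14*y + 4; vanishes at y ∈ {-2}. (3, -2): f_x = 12 ≠ 0.
  x = 4: f_y(4, y) = 6*y**2 + 14*y - 1; no integer root y with |y| ≤ 4.
Only singular point on the grid: (1, -1).
Classify: substitute x = 1 + u, y = -1 + v and expand: f = u**3 - u**2*v - u**2 + 2*v**3 + v**2.
No constant or linear terms (consistent with a singular point). Quadratic part: -u**2 + v**2. Cubic part: u**3 - u**2*v + 2*v**3.
The quadratic part v**2 - u**2 = (v − u)(v + u) splits into two distinct linear factors, so there are two distinct tangent lines y − -1 = ±(x − 1) — this is a node (ordinary double point).
Classification: node.


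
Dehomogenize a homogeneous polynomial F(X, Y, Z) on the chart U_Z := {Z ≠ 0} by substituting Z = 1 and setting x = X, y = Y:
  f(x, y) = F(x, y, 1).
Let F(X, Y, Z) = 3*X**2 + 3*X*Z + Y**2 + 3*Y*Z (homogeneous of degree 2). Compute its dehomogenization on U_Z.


f(x, y) = 3*x**2 + 3*x + y**2 + 3*y

On U_Z we set Z = 1. Each monomial c·X^i·Y^j·Z^k in F becomes c·x^i·y^j·1^k = c·x^i·y^j.
Substituting Z = 1: F(X, Y, 1) = 3*x**2 + 3*x + y**2 + 3*y.
Note: deg(f) ≤ deg(F) = 2; strict inequality happens when F is divisible by Z (lost terms).


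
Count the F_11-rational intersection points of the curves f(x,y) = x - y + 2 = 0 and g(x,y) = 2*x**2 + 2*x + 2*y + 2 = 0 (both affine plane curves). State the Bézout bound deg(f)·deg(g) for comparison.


Common zeros: {(2, 4), (7, 9)}; count = 2; Bézout bound = 2.

deg(f) = 1, deg(g) = 2, so Bézout bound = 2.
Scan x ∈ F_11. For each x, list the y ∈ F_11 with f(x, y) ≡ 0 and those with g(x, y) ≡ 0 (mod 11); the common zeros in that column are the intersection.
  x = 0: f ≡ 0 at y ∈ {2}; g ≡ 0 at y ∈ {10}; common: ∅.
  x = 1: f ≡ 0 at y ∈ {3}; g ≡ 0 at y ∈ {8}; common: ∅.
  x = 2: f ≡ 0 at y ∈ {4}; g ≡ 0 at y ∈ {4}; common: {4}.
  x = 3: f ≡ 0 at y ∈ {5}; g ≡ 0 at y ∈ {9}; common: ∅.
  x = 4: f ≡ 0 at y ∈ {6}; g ≡ 0 at y ∈ {1}; common: ∅.
  x = 5: f ≡ 0 at y ∈ {7}; g ≡ 0 at y ∈ {2}; common: ∅.
  x = 6: f ≡ 0 at y ∈ {8}; g ≡ 0 at y ∈ {1}; common: ∅.
  x = 7: f ≡ 0 at y ∈ {9}; g ≡ 0 at y ∈ {9}; common: {9}.
  x = 8: f ≡ 0 at y ∈ {10}; g ≡ 0 at y ∈ {4}; common: ∅.
  x = 9: f ≡ 0 at y ∈ {0}; g ≡ 0 at y ∈ {8}; common: ∅.
  x = 10: f ≡ 0 at y ∈ {1}; g ≡ 0 at y ∈ {10}; common: ∅.
Collecting: common zeros = {(2, 4), (7, 9)}, so the count is 2.
Comparison with the Bézout bound: 2 ≤ 2 = deg(f)·deg(g), as expected for curves with no common component (the bound is attained).


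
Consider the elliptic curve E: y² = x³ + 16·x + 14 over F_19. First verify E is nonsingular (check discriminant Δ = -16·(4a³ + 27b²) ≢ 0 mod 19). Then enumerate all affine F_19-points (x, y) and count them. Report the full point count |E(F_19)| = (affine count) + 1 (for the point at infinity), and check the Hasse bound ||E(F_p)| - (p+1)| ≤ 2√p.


Affine points = {(2, 4), (2, 15), (4, 3), (4, 16), (11, 1), (11, 18), (13, 5), (13, 14), (15, 0), (18, 4), (18, 15)}; affine count = 11; |E(F_19)| = 12.

Discriminant check: Δ ∝ 4a³ + 27b² = 4·16³ + 27·14² = 4·4096 + 27·196 ≡ 16 (mod 19). Nonzero ⇒ E is nonsingular.
For each x ∈ F_19, compute rhs = x³ + 16·x + 14 mod 19, then count y ∈ F_19 with y² ≡ rhs.
  x = 0: rhs = 14, matching y values: none (0 points).
  x = 1: rhs = 12, matching y values: none (0 points).
  x = 2: rhs = 16, matching y values: 4, 15 (2 points).
  x = 3: rhs = 13, matching y values: none (0 points).
  x = 4: rhs = 9, matching y values: 3, 16 (2 points).
  x = 5: rhs = 10, matching y values: none (0 points).
  x = 6: rhs = 3, matching y values: none (0 points).
  x = 7: rhs = 13, matching y values: none (0 points).
  x = 8: rhs = 8, matching y values: none (0 points).
  x = 9: rhs = 13, matching y values: none (0 points).
  x = 10: rhs = 15, matching y values: none (0 points).
  x = 11: rhs = 1, matching y values: 1, 18 (2 points).
  x = 12: rhs = 15, matching y values: none (0 points).
  x = 13: rhs = 6, matching y values: 5, 14 (2 points).
  x = 14: rhs = 18, matching y values: none (0 points).
  x = 15: rhs = 0, matching y values: 0 (1 points).
  x = 16: rhs = 15, matching y values: none (0 points).
  x = 17: rhs = 12, matching y values: none (0 points).
  x = 18: rhs = 16, matching y values: 4, 15 (2 points).
Total affine count: 11.
Full point count |E(F_19)| = 11 + 1 = 12.
Hasse bound: |12 − (19+1)| = |-8| = 8 ≤ 2√19 ≈ 8.7178 ✓.


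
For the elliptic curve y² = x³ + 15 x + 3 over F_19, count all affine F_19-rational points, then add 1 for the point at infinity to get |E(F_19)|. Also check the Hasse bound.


Affine points = {(1, 0), (6, 9), (6, 10), (11, 6), (11, 13), (12, 7), (12, 12), (13, 1), (13, 18), (16, 8), (16, 11), (18, 5), (18, 14)}; affine count = 13; |E(F_19)| = 14.

Discriminant check: Δ ∝ 4a³ + 27b² = 4·15³ + 27·3² = 4·3375 + 27·9 ≡ 6 (mod 19). Nonzero ⇒ E is nonsingular.
For each x ∈ F_19, compute rhs = x³ + 15·x + 3 mod 19, then count y ∈ F_19 with y² ≡ rhs.
  x = 0: rhs = 3, matching y values: none (0 points).
  x = 1: rhs = 0, matching y values: 0 (1 points).
  x = 2: rhs = 3, matching y values: none (0 points).
  x = 3: rhs = 18, matching y values: none (0 points).
  x = 4: rhs = 13, matching y values: none (0 points).
  x = 5: rhs = 13, matching y values: none (0 points).
  x = 6: rhs = 5, matching y values: 9, 10 (2 points).
  x = 7: rhs = 14, matching y values: none (0 points).
  x = 8: rhs = 8, matching y values: none (0 points).
  x = 9: rhs = 12, matching y values: none (0 points).
  x = 10: rhs = 13, matching y values: none (0 points).
  x = 11: rhs = 17, matching y values: 6, 13 (2 points).
  x = 12: rhs = 11, matching y values: 7, 12 (2 points).
  x = 13: rhs = 1, matching y values: 1, 18 (2 points).
  x = 14: rhs = 12, matching y values: none (0 points).
  x = 15: rhs = 12, matching y values: none (0 points).
  x = 16: rhs = 7, matching y values: 8, 11 (2 points).
  x = 17: rhs = 3, matching y values: none (0 points).
  x = 18: rhs = 6, matching y values: 5, 14 (2 points).
Total affine count: 13.
Full point count |E(F_19)| = 13 + 1 = 14.
Hasse bound: |14 − (19+1)| = |-6| = 6 ≤ 2√19 ≈ 8.7178 ✓.


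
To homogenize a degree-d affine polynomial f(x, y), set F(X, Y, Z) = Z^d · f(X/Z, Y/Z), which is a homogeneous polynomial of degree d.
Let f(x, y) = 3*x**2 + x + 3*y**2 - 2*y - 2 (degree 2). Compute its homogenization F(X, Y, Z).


F(X, Y, Z) = 3*X**2 + X*Z + 3*Y**2 - 2*Y*Z - 2*Z**2

deg(f) = 2.
Substitute x = X/Z, y = Y/Z into f, then multiply by Z^2.
  monomial 3·x^2·y^0 ↦ 3·X^2·Y^0·Z^0.
  monomial 1·x^1·y^0 ↦ 1·X^1·Y^0·Z^1.
  monomial 3·x^0·y^2 ↦ 3·X^0·Y^2·Z^0.
  monomial -2·x^0·y^1 ↦ -2·X^0·Y^1·Z^1.
  monomial -2·x^0·y^0 ↦ -2·X^0·Y^0·Z^2.
Collecting: F(X, Y, Z) = 3*X**2 + X*Z + 3*Y**2 - 2*Y*Z - 2*Z**2.


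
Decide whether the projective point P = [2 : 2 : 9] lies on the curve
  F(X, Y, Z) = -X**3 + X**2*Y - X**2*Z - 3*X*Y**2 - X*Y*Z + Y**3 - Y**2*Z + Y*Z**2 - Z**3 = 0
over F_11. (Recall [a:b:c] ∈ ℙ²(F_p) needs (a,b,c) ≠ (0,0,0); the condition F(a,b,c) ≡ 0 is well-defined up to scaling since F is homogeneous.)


F(2,2,9) ≡ 2 (mod 11); P is NOT on the curve.

Evaluate F(2, 2, 9) term-by-term (mod 11).
  -X**3 ↦ -1·8·1·1 = -8
  X**2*Y ↦ 1·4·2·1 = 8
  -X**2*Z ↦ -1·4·1·9 = -36
  -3*X*Y**2 ↦ -3·2·4·1 = -24
  -X*Y*Z ↦ -1·2·2·9 = -36
  Y**3 ↦ 1·1·8·1 = 8
  -Y**2*Z ↦ -1·1·4·9 = -36
  Y*Z**2 ↦ 1·1·2·81 = 162
  -Z**3 ↦ -1·1·1·729 = -729
Sum: F(2, 2, 9) = (-8) + (8) + (-36) + (-24) + (-36) + (8) + (-36) + (162) + (-729) = -691.
Reducing mod 11: -691 ≡ 2 (mod 11).
Since F(a, b, c) ≡ 2 ≠ 0 (mod 11), P does NOT lie on the curve.


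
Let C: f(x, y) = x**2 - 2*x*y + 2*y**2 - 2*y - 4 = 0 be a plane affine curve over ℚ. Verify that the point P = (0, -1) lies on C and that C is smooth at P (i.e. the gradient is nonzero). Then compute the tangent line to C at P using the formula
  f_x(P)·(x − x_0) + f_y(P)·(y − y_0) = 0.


Tangent line at P: 2*x - 6*y - 6 = 0.

Step 1: f(0, -1) = 0, so P lies on C.
Step 2: partial derivatives
  f_x(x, y) = 2*x - 2*y, f_y(x, y) = -2*x + 4*y - 2.
  f_x(P) = 2, f_y(P) = -6 (gradient nonzero, so P is smooth).
Step 3: tangent line at P: 2·(x − 0) + -6·(y − -1) = 0.
Expanding: 2*x - 6*y - 6 = 0.


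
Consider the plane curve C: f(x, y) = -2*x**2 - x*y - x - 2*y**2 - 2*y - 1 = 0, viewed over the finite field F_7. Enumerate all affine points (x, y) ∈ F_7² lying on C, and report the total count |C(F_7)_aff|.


Affine F_7-points: {(5, 0)}; count = 1.

For each of the 49 pairs (x, y) ∈ F_7², evaluate f(x, y) mod 7. Record the zeros.
  x = 0: [0↦6, 1↦2, 2↦1, 3↦3, 4↦1, 5↦2, 6↦6]  zeros at y ∈ ∅
  x = 1: [0↦3, 1↦5, 2↦3, 3↦4, 4↦1, 5↦1, 6↦4]  zeros at y ∈ ∅
  x = 2: [0↦3, 1↦4, 2↦1, 3↦1, 4↦4, 5↦3, 6↦5]  zeros at y ∈ ∅
  x = 3: [0↦6, 1↦6, 2↦2, 3↦1, 4↦3, 5↦1, 6↦2]  zeros at y ∈ ∅
  x = 4: [0↦5, 1↦4, 2↦6, 3↦4, 4↦5, 5↦2, 6↦2]  zeros at y ∈ ∅
  x = 5: [0↦0, 1↦5, 2↦6, 3↦3, 4↦3, 5↦6, 6↦5]  zeros at y ∈ {0}
  x = 6: [0↦5, 1↦2, 2↦2, 3↦5, 4↦4, 5↦6, 6↦4]  zeros at y ∈ ∅
Collecting zeros: affine points = {(5, 0)}.
Total count |C(F_7)_aff| = 1.


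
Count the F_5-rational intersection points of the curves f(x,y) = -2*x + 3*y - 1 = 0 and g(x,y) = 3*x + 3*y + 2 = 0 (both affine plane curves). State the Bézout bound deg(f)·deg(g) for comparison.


Common zeros: ∅; count = 0; Bézout bound = 1.

deg(f) = 1, deg(g) = 1, so Bézout bound = 1.
Scan x ∈ F_5. For each x, list the y ∈ F_5 with f(x, y) ≡ 0 and those with g(x, y) ≡ 0 (mod 5); the common zeros in that column are the intersection.
  x = 0: f ≡ 0 at y ∈ {2}; g ≡ 0 at y ∈ {1}; common: ∅.
  x = 1: f ≡ 0 at y ∈ {1}; g ≡ 0 at y ∈ {0}; common: ∅.
  x = 2: f ≡ 0 at y ∈ {0}; g ≡ 0 at y ∈ {4}; common: ∅.
  x = 3: f ≡ 0 at y ∈ {4}; g ≡ 0 at y ∈ {3}; common: ∅.
  x = 4: f ≡ 0 at y ∈ {3}; g ≡ 0 at y ∈ {2}; common: ∅.
Collecting: common zeros = ∅, so the count is 0.
Comparison with the Bézout bound: 0 ≤ 1 = deg(f)·deg(g), as expected for curves with no common component (the affine F_5-count falls short of the bound because intersections may lie at infinity, over extension fields, or carry multiplicity).


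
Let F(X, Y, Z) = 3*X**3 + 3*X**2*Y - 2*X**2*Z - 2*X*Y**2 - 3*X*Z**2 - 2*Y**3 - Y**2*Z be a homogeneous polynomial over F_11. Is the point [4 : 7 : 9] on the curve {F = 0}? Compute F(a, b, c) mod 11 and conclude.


F(4,7,9) ≡ 4 (mod 11); P is NOT on the curve.

Evaluate F(4, 7, 9) term-by-term (mod 11).
  3*X**3 ↦ 3·64·1·1 = 192
  3*X**2*Y ↦ 3·16·7·1 = 336
  -2*X**2*Z ↦ -2·16·1·9 = -288
  -2*X*Y**2 ↦ -2·4·49·1 = -392
  -3*X*Z**2 ↦ -3·4·1·81 = -972
  -2*Y**3 ↦ -2·1·343·1 = -686
  -Y**2*Z ↦ -1·1·49·9 = -441
Sum: F(4, 7, 9) = (192) + (336) + (-288) + (-392) + (-972) + (-686) + (-441) = -2251.
Reducing mod 11: -2251 ≡ 4 (mod 11).
Since F(a, b, c) ≡ 4 ≠ 0 (mod 11), P does NOT lie on the curve.


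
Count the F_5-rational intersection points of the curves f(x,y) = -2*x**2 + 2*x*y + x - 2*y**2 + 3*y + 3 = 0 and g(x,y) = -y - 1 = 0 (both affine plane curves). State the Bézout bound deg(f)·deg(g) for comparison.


Common zeros: {(1, 4)}; count = 1; Bézout bound = 2.

deg(f) = 2, deg(g) = 1, so Bézout bound = 2.
Scan x ∈ F_5. For each x, list the y ∈ F_5 with f(x, y) ≡ 0 and those with g(x, y) ≡ 0 (mod 5); the common zeros in that column are the intersection.
  x = 0: f ≡ 0 at y ∈ ∅; g ≡ 0 at y ∈ {4}; common: ∅.
  x = 1: f ≡ 0 at y ∈ {1, 4}; g ≡ 0 at y ∈ {4}; common: {4}.
  x = 2: f ≡ 0 at y ∈ {3}; g ≡ 0 at y ∈ {4}; common: ∅.
  x = 3: f ≡ 0 at y ∈ {1}; g ≡ 0 at y ∈ {4}; common: ∅.
  x = 4: f ≡ 0 at y ∈ {0, 3}; g ≡ 0 at y ∈ {4}; common: ∅.
Collecting: common zeros = {(1, 4)}, so the count is 1.
Comparison with the Bézout bound: 1 ≤ 2 = deg(f)·deg(g), as expected for curves with no common component (the affine F_5-count falls short of the bound because intersections may lie at infinity, over extension fields, or carry multiplicity).


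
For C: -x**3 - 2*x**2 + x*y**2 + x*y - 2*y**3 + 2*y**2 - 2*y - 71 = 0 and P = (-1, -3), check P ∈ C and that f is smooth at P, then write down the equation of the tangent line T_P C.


Tangent line at P: 7*x - 63*y - 182 = 0.

Step 1: f(-1, -3) = 0, so P lies on C.
Step 2: partial derivatives
  f_x(x, y) = -3*x**2 - 4*x + y**2 + y, f_y(x, y) = 2*x*y + x - 6*y**2 + 4*y - 2.
  f_x(P) = 7, f_y(P) = -63 (gradient nonzero, so P is smooth).
Step 3: tangent line at P: 7·(x − -1) + -63·(y − -3) = 0.
Expanding: 7*x - 63*y - 182 = 0.


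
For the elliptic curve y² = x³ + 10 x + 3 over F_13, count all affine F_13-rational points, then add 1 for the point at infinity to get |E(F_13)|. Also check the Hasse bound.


Affine points = {(0, 4), (0, 9), (1, 1), (1, 12), (4, 4), (4, 9), (5, 3), (5, 10), (7, 0), (8, 6), (8, 7), (9, 4), (9, 9), (11, 1), (11, 12)}; affine count = 15; |E(F_13)| = 16.

Discriminant check: Δ ∝ 4a³ + 27b² = 4·10³ + 27·3² = 4·1000 + 27·9 ≡ 5 (mod 13). Nonzero ⇒ E is nonsingular.
For each x ∈ F_13, compute rhs = x³ + 10·x + 3 mod 13, then count y ∈ F_13 with y² ≡ rhs.
  x = 0: rhs = 3, matching y values: 4, 9 (2 points).
  x = 1: rhs = 1, matching y values: 1, 12 (2 points).
  x = 2: rhs = 5, matching y values: none (0 points).
  x = 3: rhs = 8, matching y values: none (0 points).
  x = 4: rhs = 3, matching y values: 4, 9 (2 points).
  x = 5: rhs = 9, matching y values: 3, 10 (2 points).
  x = 6: rhs = 6, matching y values: none (0 points).
  x = 7: rhs = 0, matching y values: 0 (1 points).
  x = 8: rhs = 10, matching y values: 6, 7 (2 points).
  x = 9: rhs = 3, matching y values: 4, 9 (2 points).
  x = 10: rhs = 11, matching y values: none (0 points).
  x = 11: rhs = 1, matching y values: 1, 12 (2 points).
  x = 12: rhs = 5, matching y values: none (0 points).
Total affine count: 15.
Full point count |E(F_13)| = 15 + 1 = 16.
Hasse bound: |16 − (13+1)| = |2| = 2 ≤ 2√13 ≈ 7.2111 ✓.
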